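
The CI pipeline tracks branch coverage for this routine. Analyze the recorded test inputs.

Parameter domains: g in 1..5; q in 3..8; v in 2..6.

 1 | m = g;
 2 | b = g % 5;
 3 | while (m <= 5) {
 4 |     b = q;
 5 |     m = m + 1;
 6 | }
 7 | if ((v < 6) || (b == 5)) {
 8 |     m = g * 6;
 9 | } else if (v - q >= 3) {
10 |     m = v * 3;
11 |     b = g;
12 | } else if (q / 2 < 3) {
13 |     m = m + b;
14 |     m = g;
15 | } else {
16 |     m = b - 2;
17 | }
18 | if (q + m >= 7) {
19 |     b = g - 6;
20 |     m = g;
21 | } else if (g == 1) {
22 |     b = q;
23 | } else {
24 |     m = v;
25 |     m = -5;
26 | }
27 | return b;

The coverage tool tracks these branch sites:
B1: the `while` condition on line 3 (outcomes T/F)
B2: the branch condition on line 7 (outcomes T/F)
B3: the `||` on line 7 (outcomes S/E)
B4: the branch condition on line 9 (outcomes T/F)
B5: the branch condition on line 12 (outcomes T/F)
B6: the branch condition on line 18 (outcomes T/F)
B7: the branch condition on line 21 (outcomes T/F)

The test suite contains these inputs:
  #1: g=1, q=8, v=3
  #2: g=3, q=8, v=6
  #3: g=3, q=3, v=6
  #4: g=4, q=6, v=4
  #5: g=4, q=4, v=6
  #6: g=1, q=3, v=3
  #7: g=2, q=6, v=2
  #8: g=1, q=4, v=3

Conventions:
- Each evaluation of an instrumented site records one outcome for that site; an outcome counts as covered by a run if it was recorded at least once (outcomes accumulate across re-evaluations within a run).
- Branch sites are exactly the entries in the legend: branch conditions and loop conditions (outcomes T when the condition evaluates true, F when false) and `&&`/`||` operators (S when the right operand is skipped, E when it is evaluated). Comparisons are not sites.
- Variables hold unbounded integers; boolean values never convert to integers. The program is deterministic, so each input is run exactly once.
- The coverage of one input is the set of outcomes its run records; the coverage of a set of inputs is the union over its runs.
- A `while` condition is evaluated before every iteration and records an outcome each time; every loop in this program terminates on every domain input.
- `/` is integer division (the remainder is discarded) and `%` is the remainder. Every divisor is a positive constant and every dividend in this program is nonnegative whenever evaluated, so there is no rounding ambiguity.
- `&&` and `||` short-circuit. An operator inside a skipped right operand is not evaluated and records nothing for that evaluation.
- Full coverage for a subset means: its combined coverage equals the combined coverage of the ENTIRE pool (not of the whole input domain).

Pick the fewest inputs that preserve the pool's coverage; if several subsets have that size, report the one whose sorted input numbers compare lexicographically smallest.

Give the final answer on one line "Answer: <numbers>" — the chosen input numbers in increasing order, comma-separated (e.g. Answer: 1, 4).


#1 (g=1, q=8, v=3) -> B1->T, B1->T, B1->T, B1->T, B1->T, B1->F, B3->S, B2->T, B6->T; covered: B1=T, B1=F, B2=T, B3=S, B6=T
#2 (g=3, q=8, v=6) -> B1->T, B1->T, B1->T, B1->F, B3->E, B2->F, B4->F, B5->F, B6->T; covered: B1=T, B1=F, B2=F, B3=E, B4=F, B5=F, B6=T
#3 (g=3, q=3, v=6) -> B1->T, B1->T, B1->T, B1->F, B3->E, B2->F, B4->T, B6->T; covered: B1=T, B1=F, B2=F, B3=E, B4=T, B6=T
#4 (g=4, q=6, v=4) -> B1->T, B1->T, B1->F, B3->S, B2->T, B6->T; covered: B1=T, B1=F, B2=T, B3=S, B6=T
#5 (g=4, q=4, v=6) -> B1->T, B1->T, B1->F, B3->E, B2->F, B4->F, B5->T, B6->T; covered: B1=T, B1=F, B2=F, B3=E, B4=F, B5=T, B6=T
#6 (g=1, q=3, v=3) -> B1->T, B1->T, B1->T, B1->T, B1->T, B1->F, B3->S, B2->T, B6->T; covered: B1=T, B1=F, B2=T, B3=S, B6=T
#7 (g=2, q=6, v=2) -> B1->T, B1->T, B1->T, B1->T, B1->F, B3->S, B2->T, B6->T; covered: B1=T, B1=F, B2=T, B3=S, B6=T
#8 (g=1, q=4, v=3) -> B1->T, B1->T, B1->T, B1->T, B1->T, B1->F, B3->S, B2->T, B6->T; covered: B1=T, B1=F, B2=T, B3=S, B6=T
together the pool reaches 11 outcomes: B1=T, B1=F, B2=T, B2=F, B3=S, B3=E, B4=T, B4=F, B5=T, B5=F, B6=T
no size-1 subset reaches all 11 outcomes (best union: 7/11)
no size-2 subset reaches all 11 outcomes (best union: 9/11)
no size-3 subset reaches all 11 outcomes (best union: 10/11)
inputs {1, 2, 3, 5} (size 4) cover everything; no size-4 subset with a lexicographically smaller index list covers all 11
Answer: 1, 2, 3, 5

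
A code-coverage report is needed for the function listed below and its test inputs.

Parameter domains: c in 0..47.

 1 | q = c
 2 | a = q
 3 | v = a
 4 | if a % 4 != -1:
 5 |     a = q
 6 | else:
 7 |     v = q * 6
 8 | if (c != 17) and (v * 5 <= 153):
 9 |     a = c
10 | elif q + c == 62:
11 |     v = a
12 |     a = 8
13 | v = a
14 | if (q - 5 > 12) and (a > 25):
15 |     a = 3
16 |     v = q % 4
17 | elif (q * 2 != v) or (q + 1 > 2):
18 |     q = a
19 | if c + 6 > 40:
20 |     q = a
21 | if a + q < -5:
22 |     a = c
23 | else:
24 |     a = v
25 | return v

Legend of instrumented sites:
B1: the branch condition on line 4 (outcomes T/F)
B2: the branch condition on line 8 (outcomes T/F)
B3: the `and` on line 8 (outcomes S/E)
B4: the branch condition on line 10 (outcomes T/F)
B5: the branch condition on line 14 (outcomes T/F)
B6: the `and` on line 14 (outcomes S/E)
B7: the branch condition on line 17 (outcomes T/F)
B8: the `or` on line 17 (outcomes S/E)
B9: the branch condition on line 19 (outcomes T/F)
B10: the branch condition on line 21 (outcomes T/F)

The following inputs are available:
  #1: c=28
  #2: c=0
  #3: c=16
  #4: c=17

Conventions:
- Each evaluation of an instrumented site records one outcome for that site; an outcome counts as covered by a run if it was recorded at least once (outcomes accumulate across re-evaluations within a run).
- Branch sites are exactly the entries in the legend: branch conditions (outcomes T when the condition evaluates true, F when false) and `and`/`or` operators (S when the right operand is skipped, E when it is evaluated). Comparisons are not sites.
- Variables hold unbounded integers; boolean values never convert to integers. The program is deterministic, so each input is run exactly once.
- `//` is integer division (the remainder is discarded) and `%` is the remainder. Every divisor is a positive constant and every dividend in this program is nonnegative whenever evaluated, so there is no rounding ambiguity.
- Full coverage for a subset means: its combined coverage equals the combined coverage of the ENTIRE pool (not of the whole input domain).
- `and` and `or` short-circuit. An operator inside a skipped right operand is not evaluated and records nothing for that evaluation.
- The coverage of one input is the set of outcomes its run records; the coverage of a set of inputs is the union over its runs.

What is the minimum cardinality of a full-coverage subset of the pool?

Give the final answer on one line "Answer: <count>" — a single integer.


test 1 (c=28) fires B1->T, B3->E, B2->T, B6->E, B5->T, B9->F, B10->F; hits B1=T, B2=T, B3=E, B5=T, B6=E, B9=F, B10=F
test 2 (c=0) fires B1->T, B3->E, B2->T, B6->S, B5->F, B8->E, B7->F, B9->F, B10->F; hits B1=T, B2=T, B3=E, B5=F, B6=S, B7=F, B8=E, B9=F, B10=F
test 3 (c=16) fires B1->T, B3->E, B2->T, B6->S, B5->F, B8->S, B7->T, B9->F, B10->F; hits B1=T, B2=T, B3=E, B5=F, B6=S, B7=T, B8=S, B9=F, B10=F
test 4 (c=17) fires B1->T, B3->S, B2->F, B4->F, B6->S, B5->F, B8->S, B7->T, B9->F, B10->F; hits B1=T, B2=F, B3=S, B4=F, B5=F, B6=S, B7=T, B8=S, B9=F, B10=F
pool-wide coverage (16 outcomes): B1=T, B2=T, B2=F, B3=S, B3=E, B4=F, B5=T, B5=F, B6=S, B6=E, B7=T, B7=F, B8=S, B8=E, B9=F, B10=F
checked all size-1 subsets: none covers 16 outcomes (max 10/16)
checked all size-2 subsets: none covers 16 outcomes (max 14/16)
the canonical winner is {1, 2, 4}: size 3, full 16-outcome coverage, earliest index list among size-3 covers
Answer: 3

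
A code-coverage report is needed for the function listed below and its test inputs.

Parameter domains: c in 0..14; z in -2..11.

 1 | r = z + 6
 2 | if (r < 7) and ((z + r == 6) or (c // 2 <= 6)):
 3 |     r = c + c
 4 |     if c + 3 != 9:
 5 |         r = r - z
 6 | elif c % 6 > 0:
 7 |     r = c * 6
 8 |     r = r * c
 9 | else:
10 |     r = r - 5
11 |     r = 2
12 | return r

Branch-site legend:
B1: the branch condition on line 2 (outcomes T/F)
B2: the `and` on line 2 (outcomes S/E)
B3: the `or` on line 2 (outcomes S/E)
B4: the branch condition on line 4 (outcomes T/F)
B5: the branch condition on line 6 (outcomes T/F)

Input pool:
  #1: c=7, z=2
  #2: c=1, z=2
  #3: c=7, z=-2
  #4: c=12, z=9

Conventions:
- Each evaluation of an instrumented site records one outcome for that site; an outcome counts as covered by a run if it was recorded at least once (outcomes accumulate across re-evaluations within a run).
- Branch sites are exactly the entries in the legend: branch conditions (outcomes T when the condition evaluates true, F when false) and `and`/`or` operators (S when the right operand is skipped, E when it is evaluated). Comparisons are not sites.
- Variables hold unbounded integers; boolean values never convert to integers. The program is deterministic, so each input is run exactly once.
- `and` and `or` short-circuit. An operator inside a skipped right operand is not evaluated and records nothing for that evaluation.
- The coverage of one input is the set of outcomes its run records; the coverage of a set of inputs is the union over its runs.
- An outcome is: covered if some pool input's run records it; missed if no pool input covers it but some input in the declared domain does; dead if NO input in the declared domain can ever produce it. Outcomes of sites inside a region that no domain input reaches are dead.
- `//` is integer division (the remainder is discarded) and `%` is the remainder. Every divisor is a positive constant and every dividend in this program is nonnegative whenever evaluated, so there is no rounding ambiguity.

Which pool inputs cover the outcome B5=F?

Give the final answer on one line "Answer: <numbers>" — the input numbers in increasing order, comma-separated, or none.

input #1 (c=7, z=2): does not record B5=F
input #2 (c=1, z=2): does not record B5=F
input #3 (c=7, z=-2): does not record B5=F
input #4 (c=12, z=9): records B5=F

Answer: 4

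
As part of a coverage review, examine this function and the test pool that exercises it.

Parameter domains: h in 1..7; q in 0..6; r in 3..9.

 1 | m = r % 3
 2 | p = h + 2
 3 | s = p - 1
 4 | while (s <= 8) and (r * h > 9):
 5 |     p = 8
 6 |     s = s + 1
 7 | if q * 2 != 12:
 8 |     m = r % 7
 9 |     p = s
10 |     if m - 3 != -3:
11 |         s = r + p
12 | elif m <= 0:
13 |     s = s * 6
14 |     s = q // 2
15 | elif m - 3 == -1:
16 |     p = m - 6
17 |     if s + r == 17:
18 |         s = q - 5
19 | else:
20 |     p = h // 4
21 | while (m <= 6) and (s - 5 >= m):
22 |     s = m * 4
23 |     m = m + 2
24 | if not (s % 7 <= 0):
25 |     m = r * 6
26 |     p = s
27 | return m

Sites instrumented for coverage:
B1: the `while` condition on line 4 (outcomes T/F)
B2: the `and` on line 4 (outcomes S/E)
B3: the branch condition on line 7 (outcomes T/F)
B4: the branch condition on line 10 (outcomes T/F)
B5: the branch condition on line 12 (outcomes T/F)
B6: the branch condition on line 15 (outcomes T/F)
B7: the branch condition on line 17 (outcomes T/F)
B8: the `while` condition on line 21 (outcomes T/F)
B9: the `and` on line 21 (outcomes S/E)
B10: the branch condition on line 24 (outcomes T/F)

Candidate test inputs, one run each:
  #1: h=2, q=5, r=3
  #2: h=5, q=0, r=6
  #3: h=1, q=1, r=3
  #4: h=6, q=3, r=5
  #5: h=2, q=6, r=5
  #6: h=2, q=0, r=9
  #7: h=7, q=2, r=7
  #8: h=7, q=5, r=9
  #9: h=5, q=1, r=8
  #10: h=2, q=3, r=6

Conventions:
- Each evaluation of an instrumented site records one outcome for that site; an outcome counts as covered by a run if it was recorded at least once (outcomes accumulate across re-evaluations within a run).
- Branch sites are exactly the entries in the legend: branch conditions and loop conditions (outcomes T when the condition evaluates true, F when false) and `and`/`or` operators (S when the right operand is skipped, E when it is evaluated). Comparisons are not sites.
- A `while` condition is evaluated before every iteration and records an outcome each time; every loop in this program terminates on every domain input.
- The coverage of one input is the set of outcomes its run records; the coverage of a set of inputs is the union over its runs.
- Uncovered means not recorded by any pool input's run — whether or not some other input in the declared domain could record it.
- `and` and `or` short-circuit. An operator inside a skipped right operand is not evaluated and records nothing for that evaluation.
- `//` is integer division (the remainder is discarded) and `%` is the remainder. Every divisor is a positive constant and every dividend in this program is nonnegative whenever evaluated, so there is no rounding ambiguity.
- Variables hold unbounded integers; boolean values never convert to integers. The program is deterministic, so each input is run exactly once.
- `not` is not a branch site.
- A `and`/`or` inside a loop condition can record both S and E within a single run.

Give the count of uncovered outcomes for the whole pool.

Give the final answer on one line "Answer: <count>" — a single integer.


input #1 (h=2, q=5, r=3): covers B1=F, B2=E, B3=T, B4=T, B8=F, B9=E, B10=T
input #2 (h=5, q=0, r=6): covers B1=T, B1=F, B2=S, B2=E, B3=T, B4=T, B8=T, B8=F, B9=S, B9=E, B10=T
input #3 (h=1, q=1, r=3): covers B1=F, B2=E, B3=T, B4=T, B8=F, B9=E, B10=T
input #4 (h=6, q=3, r=5): covers B1=T, B1=F, B2=S, B2=E, B3=T, B4=T, B8=T, B8=F, B9=S, B9=E, B10=T
input #5 (h=2, q=6, r=5): covers B1=T, B1=F, B2=S, B2=E, B3=F, B5=F, B6=T, B7=F, B8=T, B8=F, B9=E, B10=T
input #6 (h=2, q=0, r=9): covers B1=T, B1=F, B2=S, B2=E, B3=T, B4=T, B8=T, B8=F, B9=E, B10=T
input #7 (h=7, q=2, r=7): covers B1=T, B1=F, B2=S, B2=E, B3=T, B4=F, B8=T, B8=F, B9=E, B10=F
input #8 (h=7, q=5, r=9): covers B1=T, B1=F, B2=S, B2=E, B3=T, B4=T, B8=T, B8=F, B9=E, B10=T
input #9 (h=5, q=1, r=8): covers B1=T, B1=F, B2=S, B2=E, B3=T, B4=T, B8=T, B8=F, B9=E, B10=T
input #10 (h=2, q=3, r=6): covers B1=T, B1=F, B2=S, B2=E, B3=T, B4=T, B8=T, B8=F, B9=S, B9=E, B10=T
union over the pool: B1=T, B1=F, B2=S, B2=E, B3=T, B3=F, B4=T, B4=F, B5=F, B6=T, B7=F, B8=T, B8=F, B9=S, B9=E, B10=T, B10=F
uncovered (3 of 20): B5=T, B6=F, B7=T
Answer: 3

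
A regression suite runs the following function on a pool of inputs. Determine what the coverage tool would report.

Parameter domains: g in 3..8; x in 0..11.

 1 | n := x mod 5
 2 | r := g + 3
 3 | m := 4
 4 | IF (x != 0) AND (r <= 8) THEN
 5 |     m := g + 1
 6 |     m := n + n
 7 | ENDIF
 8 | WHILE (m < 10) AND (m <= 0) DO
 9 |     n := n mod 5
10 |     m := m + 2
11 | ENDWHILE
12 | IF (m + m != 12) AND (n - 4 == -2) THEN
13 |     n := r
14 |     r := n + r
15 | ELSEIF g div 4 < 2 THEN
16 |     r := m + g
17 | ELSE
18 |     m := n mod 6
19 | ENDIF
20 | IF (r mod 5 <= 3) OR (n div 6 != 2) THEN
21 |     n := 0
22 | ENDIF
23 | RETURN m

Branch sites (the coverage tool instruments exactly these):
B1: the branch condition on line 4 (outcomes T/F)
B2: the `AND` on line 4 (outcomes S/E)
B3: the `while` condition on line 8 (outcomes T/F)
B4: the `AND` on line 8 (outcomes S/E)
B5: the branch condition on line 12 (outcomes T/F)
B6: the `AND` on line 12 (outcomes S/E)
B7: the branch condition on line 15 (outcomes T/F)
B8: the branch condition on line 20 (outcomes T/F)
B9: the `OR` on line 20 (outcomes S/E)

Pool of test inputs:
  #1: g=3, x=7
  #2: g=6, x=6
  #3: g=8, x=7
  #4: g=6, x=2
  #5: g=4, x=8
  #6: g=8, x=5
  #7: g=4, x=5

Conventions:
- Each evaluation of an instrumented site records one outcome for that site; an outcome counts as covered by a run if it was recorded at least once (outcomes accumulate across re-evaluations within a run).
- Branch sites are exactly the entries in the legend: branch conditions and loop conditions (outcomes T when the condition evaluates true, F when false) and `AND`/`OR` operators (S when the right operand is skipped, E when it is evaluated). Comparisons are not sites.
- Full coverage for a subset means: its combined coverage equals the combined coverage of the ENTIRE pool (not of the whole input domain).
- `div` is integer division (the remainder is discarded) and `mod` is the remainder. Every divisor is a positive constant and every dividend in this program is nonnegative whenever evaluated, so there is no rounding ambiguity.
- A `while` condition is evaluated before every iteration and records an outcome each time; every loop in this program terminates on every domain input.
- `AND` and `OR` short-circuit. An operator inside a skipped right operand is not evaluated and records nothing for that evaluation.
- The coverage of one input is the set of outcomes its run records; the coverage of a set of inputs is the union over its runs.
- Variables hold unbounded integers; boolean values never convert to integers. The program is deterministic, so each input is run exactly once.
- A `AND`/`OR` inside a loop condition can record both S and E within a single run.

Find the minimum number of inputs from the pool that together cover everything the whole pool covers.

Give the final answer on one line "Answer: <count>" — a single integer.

input #1, g=3, x=7: events B2->E, B1->T, B4->E, B3->F, B6->E, B5->T, B9->S, B8->T; outcomes B1=T, B2=E, B3=F, B4=E, B5=T, B6=E, B8=T, B9=S
input #2, g=6, x=6: events B2->E, B1->F, B4->E, B3->F, B6->E, B5->F, B7->T, B9->S, B8->T; outcomes B1=F, B2=E, B3=F, B4=E, B5=F, B6=E, B7=T, B8=T, B9=S
input #3, g=8, x=7: events B2->E, B1->F, B4->E, B3->F, B6->E, B5->T, B9->S, B8->T; outcomes B1=F, B2=E, B3=F, B4=E, B5=T, B6=E, B8=T, B9=S
input #4, g=6, x=2: events B2->E, B1->F, B4->E, B3->F, B6->E, B5->T, B9->S, B8->T; outcomes B1=F, B2=E, B3=F, B4=E, B5=T, B6=E, B8=T, B9=S
input #5, g=4, x=8: events B2->E, B1->T, B4->E, B3->F, B6->S, B5->F, B7->T, B9->S, B8->T; outcomes B1=T, B2=E, B3=F, B4=E, B5=F, B6=S, B7=T, B8=T, B9=S
input #6, g=8, x=5: events B2->E, B1->F, B4->E, B3->F, B6->E, B5->F, B7->F, B9->S, B8->T; outcomes B1=F, B2=E, B3=F, B4=E, B5=F, B6=E, B7=F, B8=T, B9=S
input #7, g=4, x=5: events B2->E, B1->T, B4->E, B3->T, B4->E, B3->F, B6->E, B5->F, B7->T, B9->S, B8->T; outcomes B1=T, B2=E, B3=T, B3=F, B4=E, B5=F, B6=E, B7=T, B8=T, B9=S
union over all inputs: B1=T, B1=F, B2=E, B3=T, B3=F, B4=E, B5=T, B5=F, B6=S, B6=E, B7=T, B7=F, B8=T, B9=S (14 outcomes)
every size-1 subset falls short of the 14 outcomes (best: 10/14)
every size-2 subset falls short of the 14 outcomes (best: 12/14)
every size-3 subset falls short of the 14 outcomes (best: 13/14)
inputs {1, 5, 6, 7} (size 4) cover everything; no size-4 subset with a lexicographically smaller index list covers all 14

Answer: 4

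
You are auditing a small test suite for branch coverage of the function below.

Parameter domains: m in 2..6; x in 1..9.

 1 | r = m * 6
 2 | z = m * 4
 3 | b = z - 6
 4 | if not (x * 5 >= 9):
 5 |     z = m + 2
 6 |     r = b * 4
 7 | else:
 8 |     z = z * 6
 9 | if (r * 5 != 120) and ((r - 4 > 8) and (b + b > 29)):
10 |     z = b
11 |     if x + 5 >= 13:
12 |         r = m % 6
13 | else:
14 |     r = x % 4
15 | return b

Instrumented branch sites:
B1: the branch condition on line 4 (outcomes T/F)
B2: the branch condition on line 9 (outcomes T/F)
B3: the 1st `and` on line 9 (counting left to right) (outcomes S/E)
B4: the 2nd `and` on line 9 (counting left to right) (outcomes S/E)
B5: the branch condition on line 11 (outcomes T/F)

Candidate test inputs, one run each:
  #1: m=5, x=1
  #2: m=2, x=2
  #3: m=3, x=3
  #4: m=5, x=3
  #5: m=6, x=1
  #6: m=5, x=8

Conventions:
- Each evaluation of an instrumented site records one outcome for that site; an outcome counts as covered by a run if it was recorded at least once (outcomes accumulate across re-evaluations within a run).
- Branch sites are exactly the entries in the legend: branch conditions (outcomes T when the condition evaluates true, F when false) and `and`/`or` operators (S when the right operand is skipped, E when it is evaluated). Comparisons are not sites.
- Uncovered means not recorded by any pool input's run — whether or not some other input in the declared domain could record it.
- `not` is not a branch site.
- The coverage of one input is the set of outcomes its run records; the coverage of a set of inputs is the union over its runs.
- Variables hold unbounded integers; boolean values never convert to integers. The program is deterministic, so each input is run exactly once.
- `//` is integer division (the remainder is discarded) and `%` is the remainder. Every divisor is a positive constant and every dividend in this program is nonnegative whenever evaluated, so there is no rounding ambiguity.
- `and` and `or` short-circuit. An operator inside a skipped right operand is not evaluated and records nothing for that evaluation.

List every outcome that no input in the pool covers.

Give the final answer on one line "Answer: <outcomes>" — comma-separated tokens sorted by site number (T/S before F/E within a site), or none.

run #1 (m=5, x=1) records B1=T, B2=F, B3=E, B4=E
run #2 (m=2, x=2) records B1=F, B2=F, B3=E, B4=S
run #3 (m=3, x=3) records B1=F, B2=F, B3=E, B4=E
run #4 (m=5, x=3) records B1=F, B2=F, B3=E, B4=E
run #5 (m=6, x=1) records B1=T, B2=T, B3=E, B4=E, B5=F
run #6 (m=5, x=8) records B1=F, B2=F, B3=E, B4=E
union over the pool: B1=T, B1=F, B2=T, B2=F, B3=E, B4=S, B4=E, B5=F
uncovered (2 of 10): B3=S, B5=T

Answer: B3=S, B5=T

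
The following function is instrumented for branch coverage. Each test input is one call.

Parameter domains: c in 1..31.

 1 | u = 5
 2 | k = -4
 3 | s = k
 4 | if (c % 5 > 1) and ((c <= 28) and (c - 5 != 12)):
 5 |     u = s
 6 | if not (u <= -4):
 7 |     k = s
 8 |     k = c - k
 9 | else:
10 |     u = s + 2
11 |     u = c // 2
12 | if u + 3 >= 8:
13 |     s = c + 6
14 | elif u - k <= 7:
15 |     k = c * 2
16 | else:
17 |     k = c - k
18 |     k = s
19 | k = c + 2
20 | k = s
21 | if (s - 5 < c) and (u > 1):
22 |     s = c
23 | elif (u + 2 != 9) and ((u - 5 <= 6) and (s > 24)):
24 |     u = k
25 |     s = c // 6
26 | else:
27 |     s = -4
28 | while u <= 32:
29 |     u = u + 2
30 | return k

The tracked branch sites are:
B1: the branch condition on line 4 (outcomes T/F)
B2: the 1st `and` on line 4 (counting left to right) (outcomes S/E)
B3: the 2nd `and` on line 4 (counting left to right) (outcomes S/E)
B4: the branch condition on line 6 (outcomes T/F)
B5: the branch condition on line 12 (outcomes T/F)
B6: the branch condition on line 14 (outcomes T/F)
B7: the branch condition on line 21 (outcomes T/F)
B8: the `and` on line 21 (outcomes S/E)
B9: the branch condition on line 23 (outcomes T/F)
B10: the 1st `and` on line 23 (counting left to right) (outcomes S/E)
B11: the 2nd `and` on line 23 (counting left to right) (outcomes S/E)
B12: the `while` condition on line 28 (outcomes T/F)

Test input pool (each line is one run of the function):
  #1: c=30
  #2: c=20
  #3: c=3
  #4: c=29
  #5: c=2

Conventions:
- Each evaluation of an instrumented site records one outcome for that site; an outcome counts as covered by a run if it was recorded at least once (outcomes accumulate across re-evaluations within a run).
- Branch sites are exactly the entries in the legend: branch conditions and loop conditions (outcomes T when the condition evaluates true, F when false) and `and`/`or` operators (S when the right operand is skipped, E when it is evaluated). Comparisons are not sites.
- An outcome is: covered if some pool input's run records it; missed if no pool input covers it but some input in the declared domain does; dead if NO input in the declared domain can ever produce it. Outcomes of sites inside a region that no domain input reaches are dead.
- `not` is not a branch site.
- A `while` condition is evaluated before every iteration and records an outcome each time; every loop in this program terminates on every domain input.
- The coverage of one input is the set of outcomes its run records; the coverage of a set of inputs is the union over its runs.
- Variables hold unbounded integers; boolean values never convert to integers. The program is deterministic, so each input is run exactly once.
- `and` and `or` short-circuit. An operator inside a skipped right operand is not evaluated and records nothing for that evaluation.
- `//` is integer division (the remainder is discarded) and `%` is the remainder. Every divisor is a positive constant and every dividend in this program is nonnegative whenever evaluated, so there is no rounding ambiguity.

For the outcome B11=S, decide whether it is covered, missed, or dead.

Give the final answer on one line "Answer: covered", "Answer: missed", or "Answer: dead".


no pool input records B11=S
but domain input (c=24) does record it -> reachable, so missed
Answer: missed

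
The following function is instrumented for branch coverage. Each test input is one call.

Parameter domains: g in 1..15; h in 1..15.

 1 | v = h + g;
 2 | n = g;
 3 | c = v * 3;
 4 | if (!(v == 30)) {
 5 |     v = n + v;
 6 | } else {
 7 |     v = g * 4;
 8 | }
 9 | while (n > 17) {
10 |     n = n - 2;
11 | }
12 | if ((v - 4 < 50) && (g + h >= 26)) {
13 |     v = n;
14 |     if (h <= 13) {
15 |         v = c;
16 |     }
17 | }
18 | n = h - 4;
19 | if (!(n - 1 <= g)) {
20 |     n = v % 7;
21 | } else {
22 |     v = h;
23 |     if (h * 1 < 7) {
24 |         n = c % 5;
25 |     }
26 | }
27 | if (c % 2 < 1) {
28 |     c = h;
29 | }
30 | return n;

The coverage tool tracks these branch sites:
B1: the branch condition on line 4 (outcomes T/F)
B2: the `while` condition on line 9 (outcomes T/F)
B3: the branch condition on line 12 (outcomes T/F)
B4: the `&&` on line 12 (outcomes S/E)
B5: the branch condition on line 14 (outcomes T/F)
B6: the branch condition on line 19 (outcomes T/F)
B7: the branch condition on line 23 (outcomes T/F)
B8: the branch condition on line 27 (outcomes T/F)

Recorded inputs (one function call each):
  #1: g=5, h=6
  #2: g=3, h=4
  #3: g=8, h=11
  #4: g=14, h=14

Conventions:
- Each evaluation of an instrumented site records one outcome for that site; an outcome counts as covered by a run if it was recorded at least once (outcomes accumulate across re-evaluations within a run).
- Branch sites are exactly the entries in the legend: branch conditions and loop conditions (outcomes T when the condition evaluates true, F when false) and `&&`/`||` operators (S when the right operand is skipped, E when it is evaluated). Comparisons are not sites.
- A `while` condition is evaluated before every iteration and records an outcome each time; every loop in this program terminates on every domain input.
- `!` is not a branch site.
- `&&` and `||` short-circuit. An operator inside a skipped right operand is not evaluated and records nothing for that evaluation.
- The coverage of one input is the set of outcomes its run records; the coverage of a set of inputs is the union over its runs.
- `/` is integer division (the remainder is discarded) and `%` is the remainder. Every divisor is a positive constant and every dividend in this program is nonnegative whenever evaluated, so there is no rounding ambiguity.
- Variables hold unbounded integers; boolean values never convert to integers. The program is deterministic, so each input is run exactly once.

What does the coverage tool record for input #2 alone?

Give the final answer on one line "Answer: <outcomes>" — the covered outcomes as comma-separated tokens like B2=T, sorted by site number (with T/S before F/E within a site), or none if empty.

Event log for input #2 (g=3, h=4):
  B1->T, B2->F, B4->E, B3->F, B6->F, B7->T, B8->F
distinct outcomes covered: B1=T, B2=F, B3=F, B4=E, B6=F, B7=T, B8=F

Answer: B1=T, B2=F, B3=F, B4=E, B6=F, B7=T, B8=F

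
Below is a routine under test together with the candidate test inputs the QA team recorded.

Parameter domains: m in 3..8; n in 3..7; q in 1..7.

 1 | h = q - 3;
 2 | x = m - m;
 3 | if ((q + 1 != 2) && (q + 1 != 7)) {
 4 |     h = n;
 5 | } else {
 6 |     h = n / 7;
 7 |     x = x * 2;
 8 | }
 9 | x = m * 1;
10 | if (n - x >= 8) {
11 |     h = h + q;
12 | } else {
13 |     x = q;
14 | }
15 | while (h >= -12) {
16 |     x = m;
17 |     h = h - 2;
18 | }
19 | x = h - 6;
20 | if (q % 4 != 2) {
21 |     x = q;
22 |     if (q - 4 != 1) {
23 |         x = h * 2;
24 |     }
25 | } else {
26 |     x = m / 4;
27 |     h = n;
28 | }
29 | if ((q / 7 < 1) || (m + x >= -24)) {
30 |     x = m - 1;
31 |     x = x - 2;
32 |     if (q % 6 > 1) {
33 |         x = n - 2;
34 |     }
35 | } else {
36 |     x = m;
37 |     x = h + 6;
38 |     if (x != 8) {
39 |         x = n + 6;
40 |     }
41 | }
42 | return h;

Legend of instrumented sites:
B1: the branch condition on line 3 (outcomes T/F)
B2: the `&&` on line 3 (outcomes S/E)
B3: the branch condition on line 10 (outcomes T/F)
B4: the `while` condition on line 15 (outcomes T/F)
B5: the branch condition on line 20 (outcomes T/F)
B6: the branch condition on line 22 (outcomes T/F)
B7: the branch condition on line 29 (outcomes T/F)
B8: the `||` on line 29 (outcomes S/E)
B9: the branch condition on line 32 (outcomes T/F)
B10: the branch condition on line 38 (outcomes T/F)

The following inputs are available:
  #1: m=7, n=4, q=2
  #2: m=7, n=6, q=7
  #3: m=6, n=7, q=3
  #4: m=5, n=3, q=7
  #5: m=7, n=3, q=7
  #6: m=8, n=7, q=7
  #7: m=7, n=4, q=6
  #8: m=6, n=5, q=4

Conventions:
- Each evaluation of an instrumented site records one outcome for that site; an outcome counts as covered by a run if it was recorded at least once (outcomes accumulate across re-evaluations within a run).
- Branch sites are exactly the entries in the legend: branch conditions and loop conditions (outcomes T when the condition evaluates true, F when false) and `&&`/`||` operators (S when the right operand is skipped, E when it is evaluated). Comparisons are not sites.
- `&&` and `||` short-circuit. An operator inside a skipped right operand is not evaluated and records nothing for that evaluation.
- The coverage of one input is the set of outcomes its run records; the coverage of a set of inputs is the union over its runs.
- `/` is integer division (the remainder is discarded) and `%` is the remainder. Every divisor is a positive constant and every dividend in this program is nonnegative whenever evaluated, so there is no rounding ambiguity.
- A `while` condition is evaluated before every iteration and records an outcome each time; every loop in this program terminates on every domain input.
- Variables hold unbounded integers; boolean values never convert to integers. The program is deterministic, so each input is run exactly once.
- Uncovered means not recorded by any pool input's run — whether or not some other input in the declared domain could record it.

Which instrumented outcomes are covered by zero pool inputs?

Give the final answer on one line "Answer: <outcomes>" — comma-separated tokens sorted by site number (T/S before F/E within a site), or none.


input #1, m=7, n=4, q=2: events B2->E, B1->T, B3->F, B4->T, B4->T, B4->T, B4->T, B4->T, B4->T, B4->T, B4->T, B4->T, B4->F, B5->F, ...; outcomes B1=T, B2=E, B3=F, B4=T, B4=F, B5=F, B7=T, B8=S, B9=T
input #2, m=7, n=6, q=7: events B2->E, B1->T, B3->F, B4->T, B4->T, B4->T, B4->T, B4->T, B4->T, B4->T, B4->T, B4->T, B4->T, B4->F, ...; outcomes B1=T, B2=E, B3=F, B4=T, B4=F, B5=T, B6=T, B7=T, B8=E, B9=F
input #3, m=6, n=7, q=3: events B2->E, B1->T, B3->F, B4->T, B4->T, B4->T, B4->T, B4->T, B4->T, B4->T, B4->T, B4->T, B4->T, B4->F, ...; outcomes B1=T, B2=E, B3=F, B4=T, B4=F, B5=T, B6=T, B7=T, B8=S, B9=T
input #4, m=5, n=3, q=7: events B2->E, B1->T, B3->F, B4->T, B4->T, B4->T, B4->T, B4->T, B4->T, B4->T, B4->T, B4->F, B5->T, B6->T, ...; outcomes B1=T, B2=E, B3=F, B4=T, B4=F, B5=T, B6=T, B7=T, B8=E, B9=F
input #5, m=7, n=3, q=7: events B2->E, B1->T, B3->F, B4->T, B4->T, B4->T, B4->T, B4->T, B4->T, B4->T, B4->T, B4->F, B5->T, B6->T, ...; outcomes B1=T, B2=E, B3=F, B4=T, B4=F, B5=T, B6=T, B7=T, B8=E, B9=F
input #6, m=8, n=7, q=7: events B2->E, B1->T, B3->F, B4->T, B4->T, B4->T, B4->T, B4->T, B4->T, B4->T, B4->T, B4->T, B4->T, B4->F, ...; outcomes B1=T, B2=E, B3=F, B4=T, B4=F, B5=T, B6=T, B7=T, B8=E, B9=F
input #7, m=7, n=4, q=6: events B2->E, B1->F, B3->F, B4->T, B4->T, B4->T, B4->T, B4->T, B4->T, B4->T, B4->F, B5->F, B8->S, B7->T, ...; outcomes B1=F, B2=E, B3=F, B4=T, B4=F, B5=F, B7=T, B8=S, B9=F
input #8, m=6, n=5, q=4: events B2->E, B1->T, B3->F, B4->T, B4->T, B4->T, B4->T, B4->T, B4->T, B4->T, B4->T, B4->T, B4->F, B5->T, ...; outcomes B1=T, B2=E, B3=F, B4=T, B4=F, B5=T, B6=T, B7=T, B8=S, B9=T
union over the pool: B1=T, B1=F, B2=E, B3=F, B4=T, B4=F, B5=T, B5=F, B6=T, B7=T, B8=S, B8=E, B9=T, B9=F
uncovered (6 of 20): B2=S, B3=T, B6=F, B7=F, B10=T, B10=F
Answer: B2=S, B3=T, B6=F, B7=F, B10=T, B10=F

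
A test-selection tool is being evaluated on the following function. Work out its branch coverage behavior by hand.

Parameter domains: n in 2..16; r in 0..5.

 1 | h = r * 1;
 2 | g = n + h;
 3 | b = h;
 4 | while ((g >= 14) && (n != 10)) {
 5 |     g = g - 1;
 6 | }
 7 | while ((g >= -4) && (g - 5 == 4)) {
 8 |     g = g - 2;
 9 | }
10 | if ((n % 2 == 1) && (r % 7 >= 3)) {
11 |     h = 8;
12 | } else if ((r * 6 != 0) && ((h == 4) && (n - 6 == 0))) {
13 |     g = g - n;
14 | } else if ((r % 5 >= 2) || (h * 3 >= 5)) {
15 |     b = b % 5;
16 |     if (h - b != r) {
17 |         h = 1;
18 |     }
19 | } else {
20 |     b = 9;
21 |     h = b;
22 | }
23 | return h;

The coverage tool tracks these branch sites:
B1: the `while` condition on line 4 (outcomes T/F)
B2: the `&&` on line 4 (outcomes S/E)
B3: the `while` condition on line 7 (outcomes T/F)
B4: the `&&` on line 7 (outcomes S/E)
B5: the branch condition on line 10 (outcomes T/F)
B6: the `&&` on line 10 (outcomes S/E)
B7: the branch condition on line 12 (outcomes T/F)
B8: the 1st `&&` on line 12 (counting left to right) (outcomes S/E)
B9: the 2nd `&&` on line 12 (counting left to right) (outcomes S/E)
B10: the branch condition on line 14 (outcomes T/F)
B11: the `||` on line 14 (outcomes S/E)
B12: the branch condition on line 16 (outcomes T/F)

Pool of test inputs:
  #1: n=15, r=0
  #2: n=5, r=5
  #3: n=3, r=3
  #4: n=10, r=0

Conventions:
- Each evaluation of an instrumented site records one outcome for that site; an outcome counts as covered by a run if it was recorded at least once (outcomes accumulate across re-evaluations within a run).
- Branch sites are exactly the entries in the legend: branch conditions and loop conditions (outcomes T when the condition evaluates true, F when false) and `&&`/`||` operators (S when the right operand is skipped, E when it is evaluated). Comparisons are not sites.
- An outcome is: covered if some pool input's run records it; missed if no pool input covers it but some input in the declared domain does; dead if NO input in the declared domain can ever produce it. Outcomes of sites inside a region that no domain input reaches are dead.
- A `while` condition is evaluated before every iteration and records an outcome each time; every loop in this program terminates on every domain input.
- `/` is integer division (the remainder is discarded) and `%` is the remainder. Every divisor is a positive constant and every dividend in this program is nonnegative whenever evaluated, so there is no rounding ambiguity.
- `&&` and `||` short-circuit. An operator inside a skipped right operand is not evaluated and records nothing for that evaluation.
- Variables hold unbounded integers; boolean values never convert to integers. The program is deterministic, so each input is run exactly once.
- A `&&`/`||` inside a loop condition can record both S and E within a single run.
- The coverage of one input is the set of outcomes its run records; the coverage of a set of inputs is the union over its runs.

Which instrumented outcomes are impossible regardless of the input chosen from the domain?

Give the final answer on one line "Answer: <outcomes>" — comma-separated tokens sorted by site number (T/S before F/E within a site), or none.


exhaustive pass over the 90-input domain:
  B4=S: never recorded by any domain input -> dead
  reachable outcomes have witnesses, e.g. B1=T (e.g. n=9, r=5), B1=F (e.g. n=2, r=0), B2=S (e.g. n=2, r=0), B2=E (e.g. n=9, r=5)
Answer: B4=S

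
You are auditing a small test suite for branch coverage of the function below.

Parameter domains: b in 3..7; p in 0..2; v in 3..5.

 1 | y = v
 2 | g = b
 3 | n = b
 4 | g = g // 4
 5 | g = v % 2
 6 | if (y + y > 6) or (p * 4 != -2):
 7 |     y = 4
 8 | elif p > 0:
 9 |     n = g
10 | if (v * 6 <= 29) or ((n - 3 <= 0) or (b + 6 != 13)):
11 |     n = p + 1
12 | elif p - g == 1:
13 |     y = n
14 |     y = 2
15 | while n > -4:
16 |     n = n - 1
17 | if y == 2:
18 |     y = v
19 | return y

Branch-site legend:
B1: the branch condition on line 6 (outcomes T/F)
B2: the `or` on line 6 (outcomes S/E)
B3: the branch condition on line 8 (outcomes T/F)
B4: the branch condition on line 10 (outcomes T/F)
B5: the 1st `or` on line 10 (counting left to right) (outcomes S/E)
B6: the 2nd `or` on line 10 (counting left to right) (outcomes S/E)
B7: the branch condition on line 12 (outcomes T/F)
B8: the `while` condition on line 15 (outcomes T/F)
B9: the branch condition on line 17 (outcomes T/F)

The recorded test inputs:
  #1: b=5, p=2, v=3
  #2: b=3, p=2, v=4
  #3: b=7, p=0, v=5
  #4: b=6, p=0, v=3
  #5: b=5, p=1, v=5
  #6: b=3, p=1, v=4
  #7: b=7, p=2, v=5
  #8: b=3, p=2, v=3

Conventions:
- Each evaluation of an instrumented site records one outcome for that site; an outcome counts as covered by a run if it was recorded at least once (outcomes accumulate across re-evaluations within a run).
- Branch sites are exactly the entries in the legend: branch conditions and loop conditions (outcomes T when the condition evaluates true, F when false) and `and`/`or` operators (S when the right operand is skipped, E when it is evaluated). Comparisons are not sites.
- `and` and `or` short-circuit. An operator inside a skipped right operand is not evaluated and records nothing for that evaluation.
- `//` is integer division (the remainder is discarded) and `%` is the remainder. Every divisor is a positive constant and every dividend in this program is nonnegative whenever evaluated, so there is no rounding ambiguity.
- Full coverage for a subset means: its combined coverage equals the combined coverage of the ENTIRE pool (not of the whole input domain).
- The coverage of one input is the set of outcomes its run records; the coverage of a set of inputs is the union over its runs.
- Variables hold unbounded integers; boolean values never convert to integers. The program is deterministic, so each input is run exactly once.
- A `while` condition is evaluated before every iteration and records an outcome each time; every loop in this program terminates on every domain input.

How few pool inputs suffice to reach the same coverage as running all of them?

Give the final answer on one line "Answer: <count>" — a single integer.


input #1 (b=5, p=2, v=3): covers B1=T, B2=E, B4=T, B5=S, B8=T, B8=F, B9=F
input #2 (b=3, p=2, v=4): covers B1=T, B2=S, B4=T, B5=S, B8=T, B8=F, B9=F
input #3 (b=7, p=0, v=5): covers B1=T, B2=S, B4=F, B5=E, B6=E, B7=F, B8=T, B8=F, B9=F
input #4 (b=6, p=0, v=3): covers B1=T, B2=E, B4=T, B5=S, B8=T, B8=F, B9=F
input #5 (b=5, p=1, v=5): covers B1=T, B2=S, B4=T, B5=E, B6=E, B8=T, B8=F, B9=F
input #6 (b=3, p=1, v=4): covers B1=T, B2=S, B4=T, B5=S, B8=T, B8=F, B9=F
input #7 (b=7, p=2, v=5): covers B1=T, B2=S, B4=F, B5=E, B6=E, B7=T, B8=T, B8=F, B9=T
input #8 (b=3, p=2, v=3): covers B1=T, B2=E, B4=T, B5=S, B8=T, B8=F, B9=F
together the pool reaches 14 outcomes: B1=T, B2=S, B2=E, B4=T, B4=F, B5=S, B5=E, B6=E, B7=T, B7=F, B8=T, B8=F, B9=T, B9=F
size 1 is not enough: best union over all size-1 subsets is 9/14
size 2 is not enough: best union over all size-2 subsets is 13/14
at size 3, {1, 3, 7} reaches all 14 outcomes; every lexicographically earlier size-3 subset fails
Answer: 3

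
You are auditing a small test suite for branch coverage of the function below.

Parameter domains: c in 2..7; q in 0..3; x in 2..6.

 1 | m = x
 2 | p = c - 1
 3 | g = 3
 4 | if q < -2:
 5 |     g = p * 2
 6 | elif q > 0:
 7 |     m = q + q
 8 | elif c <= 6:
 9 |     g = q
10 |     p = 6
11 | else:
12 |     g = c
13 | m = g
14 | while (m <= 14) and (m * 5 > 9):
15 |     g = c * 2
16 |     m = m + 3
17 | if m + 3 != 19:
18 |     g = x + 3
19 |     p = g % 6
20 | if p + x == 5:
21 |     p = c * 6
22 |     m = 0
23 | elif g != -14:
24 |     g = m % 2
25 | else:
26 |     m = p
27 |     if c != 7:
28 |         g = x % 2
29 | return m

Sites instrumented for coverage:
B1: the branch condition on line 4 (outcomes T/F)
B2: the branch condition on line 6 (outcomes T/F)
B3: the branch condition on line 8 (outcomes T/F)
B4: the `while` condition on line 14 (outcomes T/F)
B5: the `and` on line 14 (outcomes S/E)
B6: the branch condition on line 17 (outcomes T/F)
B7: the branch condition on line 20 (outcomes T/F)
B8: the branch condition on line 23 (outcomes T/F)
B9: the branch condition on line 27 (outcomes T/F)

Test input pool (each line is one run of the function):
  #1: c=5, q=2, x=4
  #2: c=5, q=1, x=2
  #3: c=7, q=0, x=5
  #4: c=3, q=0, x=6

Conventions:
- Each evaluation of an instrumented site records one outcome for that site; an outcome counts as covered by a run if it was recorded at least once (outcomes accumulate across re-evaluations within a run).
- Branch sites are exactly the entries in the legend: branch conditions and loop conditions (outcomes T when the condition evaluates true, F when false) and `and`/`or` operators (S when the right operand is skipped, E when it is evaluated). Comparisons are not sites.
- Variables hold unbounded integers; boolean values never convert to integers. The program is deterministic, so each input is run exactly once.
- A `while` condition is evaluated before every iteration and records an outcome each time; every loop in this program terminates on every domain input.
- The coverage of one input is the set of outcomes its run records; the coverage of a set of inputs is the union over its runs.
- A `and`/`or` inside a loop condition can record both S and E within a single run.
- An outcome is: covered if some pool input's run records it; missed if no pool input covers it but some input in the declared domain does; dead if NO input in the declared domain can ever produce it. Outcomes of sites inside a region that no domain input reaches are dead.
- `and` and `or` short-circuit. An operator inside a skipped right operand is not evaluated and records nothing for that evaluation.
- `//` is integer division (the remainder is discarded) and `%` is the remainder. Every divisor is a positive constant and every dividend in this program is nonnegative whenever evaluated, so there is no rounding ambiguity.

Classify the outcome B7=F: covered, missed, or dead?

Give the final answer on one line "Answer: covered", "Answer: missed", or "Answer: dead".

B7=F is recorded by pool input(s) 2, 3, 4 -> covered

Answer: covered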